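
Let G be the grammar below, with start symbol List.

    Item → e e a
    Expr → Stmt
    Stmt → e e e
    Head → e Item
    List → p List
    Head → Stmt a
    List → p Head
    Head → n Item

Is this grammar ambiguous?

Witness: p e e e a

Derivation 1: List ⇒ p Head ⇒ p e Item ⇒ p e e e a
Derivation 2: List ⇒ p Head ⇒ p Stmt a ⇒ p e e e a

Two distinct leftmost derivations for the same string.

Ambiguous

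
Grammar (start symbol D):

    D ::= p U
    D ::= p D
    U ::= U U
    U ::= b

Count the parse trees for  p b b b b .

Parse trees for p b b b b:
  [D p [U [U b] [U [U b] [U [U b] [U b]]]]]
  [D p [U [U b] [U [U [U b] [U b]] [U b]]]]
  [D p [U [U [U b] [U b]] [U [U b] [U b]]]]
  [D p [U [U [U b] [U [U b] [U b]]] [U b]]]
  [D p [U [U [U [U b] [U b]] [U b]] [U b]]]

5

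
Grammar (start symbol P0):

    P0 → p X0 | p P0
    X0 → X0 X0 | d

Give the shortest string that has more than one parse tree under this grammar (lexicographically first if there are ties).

p d d d

length 2: no string has ≥2 trees
length 3: no string has ≥2 trees
length 4: p d d d has 2 parse trees

Two derivations of p d d d:
  P0 ⇒ p X0 ⇒ p X0 X0 ⇒ p X0 X0 X0 ⇒ p d X0 X0 ⇒ p d d X0 ⇒ p d d d
  P0 ⇒ p X0 ⇒ p X0 X0 ⇒ p d X0 ⇒ p d X0 X0 ⇒ p d d X0 ⇒ p d d d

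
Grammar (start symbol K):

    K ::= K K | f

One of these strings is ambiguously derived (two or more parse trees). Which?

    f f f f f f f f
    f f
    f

f f f f f f f f: 429 trees
f f: 1 tree
f: 1 tree

f f f f f f f f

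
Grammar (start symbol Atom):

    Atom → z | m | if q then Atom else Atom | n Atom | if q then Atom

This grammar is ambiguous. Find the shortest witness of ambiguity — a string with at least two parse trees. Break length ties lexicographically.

length 1: no string has ≥2 trees
length 2: no string has ≥2 trees
length 3: no string has ≥2 trees
length 4: no string has ≥2 trees
length 5: no string has ≥2 trees
length 6: no string has ≥2 trees
length 7: no string has ≥2 trees
length 8: no string has ≥2 trees
length 9: if q then if q then m else m has 2 parse trees

Two derivations of if q then if q then m else m:
  Atom ⇒ if q then Atom else Atom ⇒ if q then if q then Atom else Atom ⇒ if q then if q then m else Atom ⇒ if q then if q then m else m
  Atom ⇒ if q then Atom ⇒ if q then if q then Atom else Atom ⇒ if q then if q then m else Atom ⇒ if q then if q then m else m

if q then if q then m else m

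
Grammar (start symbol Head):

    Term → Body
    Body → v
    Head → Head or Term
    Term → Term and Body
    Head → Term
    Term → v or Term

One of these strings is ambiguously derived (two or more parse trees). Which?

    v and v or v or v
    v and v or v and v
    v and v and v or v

v and v or v or v

v and v or v or v: 2 trees
v and v or v and v: 1 tree
v and v and v or v: 1 tree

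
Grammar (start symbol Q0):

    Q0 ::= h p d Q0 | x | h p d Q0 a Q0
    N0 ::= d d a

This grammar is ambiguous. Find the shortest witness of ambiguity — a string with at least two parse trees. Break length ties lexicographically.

h p d h p d x a x

length 1: no string has ≥2 trees
length 4: no string has ≥2 trees
length 6: no string has ≥2 trees
length 7: no string has ≥2 trees
length 9: h p d h p d x a x has 2 parse trees

Two derivations of h p d h p d x a x:
  Q0 ⇒ h p d Q0 ⇒ h p d h p d Q0 a Q0 ⇒ h p d h p d x a Q0 ⇒ h p d h p d x a x
  Q0 ⇒ h p d Q0 a Q0 ⇒ h p d h p d Q0 a Q0 ⇒ h p d h p d x a Q0 ⇒ h p d h p d x a x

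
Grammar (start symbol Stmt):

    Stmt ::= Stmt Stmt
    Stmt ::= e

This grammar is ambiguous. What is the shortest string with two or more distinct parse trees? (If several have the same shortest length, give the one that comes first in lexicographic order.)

length 1: no string has ≥2 trees
length 2: no string has ≥2 trees
length 3: e e e has 2 parse trees

Two derivations of e e e:
  Stmt ⇒ Stmt Stmt ⇒ Stmt Stmt Stmt ⇒ e Stmt Stmt ⇒ e e Stmt ⇒ e e e
  Stmt ⇒ Stmt Stmt ⇒ e Stmt ⇒ e Stmt Stmt ⇒ e e Stmt ⇒ e e e

e e e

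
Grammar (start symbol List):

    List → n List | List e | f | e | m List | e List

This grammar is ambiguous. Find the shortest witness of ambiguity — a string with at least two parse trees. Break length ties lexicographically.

length 1: no string has ≥2 trees
length 2: e e has 2 parse trees

Two derivations of e e:
  List ⇒ List e ⇒ e e
  List ⇒ e List ⇒ e e

e e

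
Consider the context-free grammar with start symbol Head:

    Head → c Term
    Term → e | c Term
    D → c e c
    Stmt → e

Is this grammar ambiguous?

Unambiguous

Only Head, Term are reachable from Head; ignoring the rest: Each reachable nonterminal has at most one production per leading terminal, and all productions are right-linear; the derivation is determined token-by-token.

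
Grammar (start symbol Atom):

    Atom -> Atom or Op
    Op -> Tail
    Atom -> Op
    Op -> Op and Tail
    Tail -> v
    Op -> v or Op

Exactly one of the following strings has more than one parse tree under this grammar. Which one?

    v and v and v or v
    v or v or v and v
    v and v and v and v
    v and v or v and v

v and v and v or v: 1 tree
v or v or v and v: 7 trees
v and v and v and v: 1 tree
v and v or v and v: 1 tree

v or v or v and v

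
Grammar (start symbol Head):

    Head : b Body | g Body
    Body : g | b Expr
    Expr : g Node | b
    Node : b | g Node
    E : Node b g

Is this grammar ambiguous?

Unambiguous

Only Head, Body, Expr, Node are reachable from Head; ignoring the rest: Restricted to the reachable nonterminals, every rule has the form A → t or A → t B, and no two rules for the same A share a first terminal. The grammar encodes a DFA — one run per string.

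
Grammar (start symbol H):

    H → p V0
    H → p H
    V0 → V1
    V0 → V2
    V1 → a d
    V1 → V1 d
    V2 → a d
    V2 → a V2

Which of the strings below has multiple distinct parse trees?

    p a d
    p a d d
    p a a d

p a d: 2 trees
p a d d: 1 tree
p a a d: 1 tree

p a d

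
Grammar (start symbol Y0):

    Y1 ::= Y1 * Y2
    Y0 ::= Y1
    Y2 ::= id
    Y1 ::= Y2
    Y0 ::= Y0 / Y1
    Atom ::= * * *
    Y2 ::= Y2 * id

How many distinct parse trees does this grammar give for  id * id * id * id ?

8

Parse trees for id * id * id * id:
  [Y0 [Y1 [Y1 [Y2 id]] * [Y2 [Y2 [Y2 id] * id] * id]]]
  [Y0 [Y1 [Y1 [Y1 [Y2 id]] * [Y2 id]] * [Y2 [Y2 id] * id]]]
  [Y0 [Y1 [Y1 [Y2 [Y2 id] * id]] * [Y2 [Y2 id] * id]]]
  [Y0 [Y1 [Y1 [Y1 [Y2 id]] * [Y2 [Y2 id] * id]] * [Y2 id]]]
  [Y0 [Y1 [Y1 [Y1 [Y1 [Y2 id]] * [Y2 id]] * [Y2 id]] * [Y2 id]]]
  [Y0 [Y1 [Y1 [Y1 [Y2 [Y2 id] * id]] * [Y2 id]] * [Y2 id]]]
  [Y0 [Y1 [Y1 [Y2 [Y2 [Y2 id] * id] * id]] * [Y2 id]]]
  [Y0 [Y1 [Y2 [Y2 [Y2 [Y2 id] * id] * id] * id]]]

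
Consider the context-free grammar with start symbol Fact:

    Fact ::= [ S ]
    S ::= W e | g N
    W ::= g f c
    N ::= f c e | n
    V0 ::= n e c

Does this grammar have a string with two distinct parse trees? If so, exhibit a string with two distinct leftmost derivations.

Ambiguous

Witness: [ g f c e ]

Derivation 1: Fact ⇒ [ S ] ⇒ [ W e ] ⇒ [ g f c e ]
Derivation 2: Fact ⇒ [ S ] ⇒ [ g N ] ⇒ [ g f c e ]

Two distinct leftmost derivations for the same string.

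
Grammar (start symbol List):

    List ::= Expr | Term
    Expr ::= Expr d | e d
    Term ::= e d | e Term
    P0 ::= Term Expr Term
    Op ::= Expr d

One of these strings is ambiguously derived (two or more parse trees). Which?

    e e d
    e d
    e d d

e d

e e d: 1 tree
e d: 2 trees
e d d: 1 tree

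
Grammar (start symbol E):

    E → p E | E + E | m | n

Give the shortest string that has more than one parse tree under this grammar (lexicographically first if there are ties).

length 1: no string has ≥2 trees
length 2: no string has ≥2 trees
length 3: no string has ≥2 trees
length 4: p m + m has 2 parse trees

Two derivations of p m + m:
  E ⇒ p E ⇒ p E + E ⇒ p m + E ⇒ p m + m
  E ⇒ E + E ⇒ p E + E ⇒ p m + E ⇒ p m + m

p m + m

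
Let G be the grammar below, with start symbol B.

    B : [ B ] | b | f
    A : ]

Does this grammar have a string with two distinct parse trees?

(A is unreachable from B, so its rules don't affect L(B).) Each string is a nest of matched brackets around a single atom. An opening bracket forces the recursive rule; an atom forces the base rule.

Unambiguous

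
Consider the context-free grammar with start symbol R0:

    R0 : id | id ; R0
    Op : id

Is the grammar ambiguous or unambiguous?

Only R0 is reachable from R0; ignoring the rest: Right-recursive list with a separator: after each atom, whether the separator follows determines the rule. One parse per string.

Unambiguous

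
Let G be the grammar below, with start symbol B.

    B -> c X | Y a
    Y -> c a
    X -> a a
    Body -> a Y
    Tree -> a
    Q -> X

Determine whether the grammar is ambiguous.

Ambiguous

Witness: c a a

Derivation 1: B ⇒ c X ⇒ c a a
Derivation 2: B ⇒ Y a ⇒ c a a

Two distinct leftmost derivations for the same string.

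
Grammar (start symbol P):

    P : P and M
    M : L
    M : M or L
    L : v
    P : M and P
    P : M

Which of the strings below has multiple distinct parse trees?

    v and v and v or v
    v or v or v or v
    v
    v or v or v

v and v and v or v: 4 trees
v or v or v or v: 1 tree
v: 1 tree
v or v or v: 1 tree

v and v and v or v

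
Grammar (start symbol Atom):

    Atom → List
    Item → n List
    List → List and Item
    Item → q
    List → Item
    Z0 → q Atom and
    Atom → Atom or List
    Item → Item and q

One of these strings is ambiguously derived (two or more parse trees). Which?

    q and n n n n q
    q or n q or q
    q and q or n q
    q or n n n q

q and n n n n q: 1 tree
q or n q or q: 1 tree
q and q or n q: 2 trees
q or n n n q: 1 tree

q and q or n q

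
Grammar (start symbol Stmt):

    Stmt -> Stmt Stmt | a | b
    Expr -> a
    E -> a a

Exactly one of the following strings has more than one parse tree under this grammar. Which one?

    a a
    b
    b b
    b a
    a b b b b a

a b b b b a

a a: 1 tree
b: 1 tree
b b: 1 tree
b a: 1 tree
a b b b b a: 42 trees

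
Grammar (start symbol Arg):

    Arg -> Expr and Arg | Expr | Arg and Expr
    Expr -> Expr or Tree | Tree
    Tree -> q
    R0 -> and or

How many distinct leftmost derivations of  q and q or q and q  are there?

4

Parse trees for q and q or q and q:
  [Arg [Expr [Tree q]] and [Arg [Expr [Expr [Tree q]] or [Tree q]] and [Arg [Expr [Tree q]]]]]
  [Arg [Expr [Tree q]] and [Arg [Arg [Expr [Expr [Tree q]] or [Tree q]]] and [Expr [Tree q]]]]
  [Arg [Arg [Expr [Tree q]] and [Arg [Expr [Expr [Tree q]] or [Tree q]]]] and [Expr [Tree q]]]
  [Arg [Arg [Arg [Expr [Tree q]]] and [Expr [Expr [Tree q]] or [Tree q]]] and [Expr [Tree q]]]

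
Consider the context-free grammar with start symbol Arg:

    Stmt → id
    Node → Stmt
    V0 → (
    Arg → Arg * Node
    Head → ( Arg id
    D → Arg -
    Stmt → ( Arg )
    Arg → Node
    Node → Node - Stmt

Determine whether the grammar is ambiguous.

(D, V0, Head are unreachable from Arg, so their rules don't affect L(Arg).) This is a standard precedence ladder (Arg over Node over Stmt), with each level left-recursive on its own operator ('*' at Arg, '-' at Node). That structure is LR(1), hence unambiguous.

Unambiguous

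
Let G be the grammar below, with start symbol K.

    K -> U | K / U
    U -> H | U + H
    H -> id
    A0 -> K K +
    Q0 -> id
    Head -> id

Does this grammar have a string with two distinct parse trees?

Unambiguous

Only K, U, H are reachable from K; ignoring the rest: The grammar is stratified — K handles '/' (left-recursive), U handles '+', H atoms. Each operator has a fixed associativity and precedence level, so every string has one parse.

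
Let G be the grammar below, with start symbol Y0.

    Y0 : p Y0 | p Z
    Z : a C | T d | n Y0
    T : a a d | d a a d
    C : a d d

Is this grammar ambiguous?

Witness: p a a d d

Derivation 1: Y0 ⇒ p Z ⇒ p a C ⇒ p a a d d
Derivation 2: Y0 ⇒ p Z ⇒ p T d ⇒ p a a d d

Two distinct leftmost derivations for the same string.

Ambiguous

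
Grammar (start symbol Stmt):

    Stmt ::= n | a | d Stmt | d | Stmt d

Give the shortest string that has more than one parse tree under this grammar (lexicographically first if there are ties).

d d

length 1: no string has ≥2 trees
length 2: d d has 2 parse trees

Two derivations of d d:
  Stmt ⇒ d Stmt ⇒ d d
  Stmt ⇒ Stmt d ⇒ d d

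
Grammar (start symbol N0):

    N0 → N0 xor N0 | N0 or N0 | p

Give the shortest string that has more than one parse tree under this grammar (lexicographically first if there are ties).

p or p or p

length 1: no string has ≥2 trees
length 3: no string has ≥2 trees
length 5: p or p or p has 2 parse trees

Two derivations of p or p or p:
  N0 ⇒ N0 or N0 ⇒ N0 or N0 or N0 ⇒ p or N0 or N0 ⇒ p or p or N0 ⇒ p or p or p
  N0 ⇒ N0 or N0 ⇒ p or N0 ⇒ p or N0 or N0 ⇒ p or p or N0 ⇒ p or p or p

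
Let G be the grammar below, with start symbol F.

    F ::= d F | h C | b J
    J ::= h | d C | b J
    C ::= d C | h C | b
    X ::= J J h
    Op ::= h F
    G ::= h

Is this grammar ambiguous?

(X, Op, G are unreachable from F, so their rules don't affect L(F).) Restricted to the reachable nonterminals, every rule has the form A → t or A → t B, and no two rules for the same A share a first terminal. The grammar encodes a DFA — one run per string.

Unambiguous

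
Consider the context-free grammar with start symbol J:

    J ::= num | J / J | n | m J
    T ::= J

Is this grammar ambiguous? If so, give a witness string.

Witness: m n / n

Derivation 1: J ⇒ J / J ⇒ m J / J ⇒ m n / J ⇒ m n / n
Derivation 2: J ⇒ m J ⇒ m J / J ⇒ m n / J ⇒ m n / n

Two distinct leftmost derivations for the same string.

Ambiguous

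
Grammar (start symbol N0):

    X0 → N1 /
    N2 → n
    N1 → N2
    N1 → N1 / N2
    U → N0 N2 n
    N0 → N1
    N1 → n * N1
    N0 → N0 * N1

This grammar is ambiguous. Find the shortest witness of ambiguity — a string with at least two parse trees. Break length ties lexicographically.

n * n

length 1: no string has ≥2 trees
length 3: n * n has 2 parse trees

Two derivations of n * n:
  N0 ⇒ N1 ⇒ n * N1 ⇒ n * N2 ⇒ n * n
  N0 ⇒ N0 * N1 ⇒ N1 * N1 ⇒ N2 * N1 ⇒ n * N1 ⇒ n * N2 ⇒ n * n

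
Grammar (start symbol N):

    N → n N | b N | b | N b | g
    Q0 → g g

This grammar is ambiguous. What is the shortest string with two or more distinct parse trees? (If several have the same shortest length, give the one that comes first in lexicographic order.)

length 1: no string has ≥2 trees
length 2: b b has 2 parse trees

Two derivations of b b:
  N ⇒ b N ⇒ b b
  N ⇒ N b ⇒ b b

b b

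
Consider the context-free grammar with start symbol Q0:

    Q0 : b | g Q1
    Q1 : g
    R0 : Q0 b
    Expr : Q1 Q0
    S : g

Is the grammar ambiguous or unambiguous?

(R0, Expr, S are unreachable from Q0, so their rules don't affect L(Q0).) Each reachable nonterminal has at most one production per leading terminal, and all productions are right-linear; the derivation is determined token-by-token.

Unambiguous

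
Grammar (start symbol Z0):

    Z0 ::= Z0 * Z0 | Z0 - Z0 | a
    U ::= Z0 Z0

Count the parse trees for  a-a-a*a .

5

Parse trees for a-a-a*a:
  [Z0 [Z0 [Z0 a] - [Z0 [Z0 a] - [Z0 a]]] * [Z0 a]]
  [Z0 [Z0 [Z0 [Z0 a] - [Z0 a]] - [Z0 a]] * [Z0 a]]
  [Z0 [Z0 a] - [Z0 [Z0 [Z0 a] - [Z0 a]] * [Z0 a]]]
  [Z0 [Z0 a] - [Z0 [Z0 a] - [Z0 [Z0 a] * [Z0 a]]]]
  [Z0 [Z0 [Z0 a] - [Z0 a]] - [Z0 [Z0 a] * [Z0 a]]]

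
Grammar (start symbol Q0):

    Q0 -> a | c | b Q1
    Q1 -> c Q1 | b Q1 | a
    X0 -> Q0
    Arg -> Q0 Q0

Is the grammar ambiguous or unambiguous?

Unambiguous

Only Q0, Q1 are reachable from Q0; ignoring the rest: Restricted to the reachable nonterminals, every rule has the form A → t or A → t B, and no two rules for the same A share a first terminal. The grammar encodes a DFA — one run per string.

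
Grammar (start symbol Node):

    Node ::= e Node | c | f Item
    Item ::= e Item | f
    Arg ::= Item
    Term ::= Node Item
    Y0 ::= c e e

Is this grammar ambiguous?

(Arg, Term, Y0 are unreachable from Node, so their rules don't affect L(Node).) Each reachable nonterminal has at most one production per leading terminal, and all productions are right-linear; the derivation is determined token-by-token.

Unambiguous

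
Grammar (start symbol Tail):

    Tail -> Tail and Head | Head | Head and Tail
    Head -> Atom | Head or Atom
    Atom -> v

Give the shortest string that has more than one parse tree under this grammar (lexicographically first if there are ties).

length 1: no string has ≥2 trees
length 3: v and v has 2 parse trees

Two derivations of v and v:
  Tail ⇒ Tail and Head ⇒ Head and Head ⇒ Atom and Head ⇒ v and Head ⇒ v and Atom ⇒ v and v
  Tail ⇒ Head and Tail ⇒ Atom and Tail ⇒ v and Tail ⇒ v and Head ⇒ v and Atom ⇒ v and v

v and v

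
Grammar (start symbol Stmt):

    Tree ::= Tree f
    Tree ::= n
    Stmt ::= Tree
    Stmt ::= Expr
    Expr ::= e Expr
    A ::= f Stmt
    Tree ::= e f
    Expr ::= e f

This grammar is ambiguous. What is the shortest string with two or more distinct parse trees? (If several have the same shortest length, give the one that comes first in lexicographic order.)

e f

length 1: no string has ≥2 trees
length 2: e f has 2 parse trees

Two derivations of e f:
  Stmt ⇒ Tree ⇒ e f
  Stmt ⇒ Expr ⇒ e f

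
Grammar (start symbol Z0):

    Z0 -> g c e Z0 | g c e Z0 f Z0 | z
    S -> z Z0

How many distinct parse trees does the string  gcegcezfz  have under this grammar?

Parse trees for gcegcezfz:
  [Z0 g c e [Z0 g c e [Z0 z] f [Z0 z]]]
  [Z0 g c e [Z0 g c e [Z0 z]] f [Z0 z]]

2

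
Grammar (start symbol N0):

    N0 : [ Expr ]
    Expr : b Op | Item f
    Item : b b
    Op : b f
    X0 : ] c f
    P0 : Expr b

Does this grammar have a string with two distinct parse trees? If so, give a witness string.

Ambiguous

Witness: [ b b f ]

Derivation 1: N0 ⇒ [ Expr ] ⇒ [ b Op ] ⇒ [ b b f ]
Derivation 2: N0 ⇒ [ Expr ] ⇒ [ Item f ] ⇒ [ b b f ]

Two distinct leftmost derivations for the same string.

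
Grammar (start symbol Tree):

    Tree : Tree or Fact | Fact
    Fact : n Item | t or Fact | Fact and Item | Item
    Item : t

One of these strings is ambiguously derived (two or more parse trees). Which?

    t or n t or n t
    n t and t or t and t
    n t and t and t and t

t or n t or n t: 2 trees
n t and t or t and t: 1 tree
n t and t and t and t: 1 tree

t or n t or n t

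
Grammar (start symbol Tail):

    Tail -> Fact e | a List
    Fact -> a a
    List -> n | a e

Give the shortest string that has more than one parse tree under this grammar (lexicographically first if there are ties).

length 2: no string has ≥2 trees
length 3: a a e has 2 parse trees

Two derivations of a a e:
  Tail ⇒ Fact e ⇒ a a e
  Tail ⇒ a List ⇒ a a e

a a e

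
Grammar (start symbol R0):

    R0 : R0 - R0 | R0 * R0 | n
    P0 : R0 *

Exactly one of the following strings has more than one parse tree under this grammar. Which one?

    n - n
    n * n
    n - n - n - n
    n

n - n - n - n

n - n: 1 tree
n * n: 1 tree
n - n - n - n: 5 trees
n: 1 tree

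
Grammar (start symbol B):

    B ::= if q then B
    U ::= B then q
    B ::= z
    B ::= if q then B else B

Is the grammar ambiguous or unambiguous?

Ambiguous

Witness: if q then if q then z else z

Derivation 1: B ⇒ if q then B ⇒ if q then if q then B else B ⇒ if q then if q then z else B ⇒ if q then if q then z else z
Derivation 2: B ⇒ if q then B else B ⇒ if q then if q then B else B ⇒ if q then if q then z else B ⇒ if q then if q then z else z

Two distinct leftmost derivations for the same string.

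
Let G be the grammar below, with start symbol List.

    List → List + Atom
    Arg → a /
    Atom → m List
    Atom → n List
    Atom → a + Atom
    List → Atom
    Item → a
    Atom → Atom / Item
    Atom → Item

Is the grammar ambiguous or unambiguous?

Ambiguous

Witness: a + a

Derivation 1: List ⇒ List + Atom ⇒ Atom + Atom ⇒ Item + Atom ⇒ a + Atom ⇒ a + Item ⇒ a + a
Derivation 2: List ⇒ Atom ⇒ a + Atom ⇒ a + Item ⇒ a + a

Two distinct leftmost derivations for the same string.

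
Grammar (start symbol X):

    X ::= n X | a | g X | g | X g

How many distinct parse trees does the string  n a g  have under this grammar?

2

Parse trees for n a g:
  [X n [X [X a] g]]
  [X [X n [X a]] g]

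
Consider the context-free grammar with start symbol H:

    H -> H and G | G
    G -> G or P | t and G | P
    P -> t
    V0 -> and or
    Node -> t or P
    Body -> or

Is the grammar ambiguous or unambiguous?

Witness: t and t

Derivation 1: H ⇒ H and G ⇒ G and G ⇒ P and G ⇒ t and G ⇒ t and P ⇒ t and t
Derivation 2: H ⇒ G ⇒ t and G ⇒ t and P ⇒ t and t

Two distinct leftmost derivations for the same string.

Ambiguous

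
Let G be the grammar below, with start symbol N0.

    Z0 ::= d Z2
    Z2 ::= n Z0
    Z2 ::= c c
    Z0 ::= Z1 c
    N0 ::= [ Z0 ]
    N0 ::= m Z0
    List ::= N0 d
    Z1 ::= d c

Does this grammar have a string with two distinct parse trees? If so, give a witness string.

Ambiguous

Witness: m d c c

Derivation 1: N0 ⇒ m Z0 ⇒ m d Z2 ⇒ m d c c
Derivation 2: N0 ⇒ m Z0 ⇒ m Z1 c ⇒ m d c c

Two distinct leftmost derivations for the same string.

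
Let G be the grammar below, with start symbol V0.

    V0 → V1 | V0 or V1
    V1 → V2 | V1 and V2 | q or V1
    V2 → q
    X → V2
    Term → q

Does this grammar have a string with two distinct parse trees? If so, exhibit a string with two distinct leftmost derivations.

Ambiguous

Witness: q or q

Derivation 1: V0 ⇒ V1 ⇒ q or V1 ⇒ q or V2 ⇒ q or q
Derivation 2: V0 ⇒ V0 or V1 ⇒ V1 or V1 ⇒ V2 or V1 ⇒ q or V1 ⇒ q or V2 ⇒ q or q

Two distinct leftmost derivations for the same string.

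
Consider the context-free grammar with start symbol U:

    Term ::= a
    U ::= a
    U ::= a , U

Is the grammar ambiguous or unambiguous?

Unambiguous

Only U is reachable from U; ignoring the rest: The reachable grammar is A → atom sep A | atom. Each atom is followed by either the separator (recurse) or end-of-string (stop) — no choice point.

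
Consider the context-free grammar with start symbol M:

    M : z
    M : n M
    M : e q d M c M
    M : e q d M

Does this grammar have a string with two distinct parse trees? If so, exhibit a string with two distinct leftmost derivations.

Ambiguous

Witness: e q d e q d z c z

Derivation 1: M ⇒ e q d M c M ⇒ e q d e q d M c M ⇒ e q d e q d z c M ⇒ e q d e q d z c z
Derivation 2: M ⇒ e q d M ⇒ e q d e q d M c M ⇒ e q d e q d z c M ⇒ e q d e q d z c z

Two distinct leftmost derivations for the same string.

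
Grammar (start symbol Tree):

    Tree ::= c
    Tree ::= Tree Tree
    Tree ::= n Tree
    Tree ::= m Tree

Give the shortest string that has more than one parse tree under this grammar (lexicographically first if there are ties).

length 1: no string has ≥2 trees
length 2: no string has ≥2 trees
length 3: c c c has 2 parse trees

Two derivations of c c c:
  Tree ⇒ Tree Tree ⇒ c Tree ⇒ c Tree Tree ⇒ c c Tree ⇒ c c c
  Tree ⇒ Tree Tree ⇒ Tree Tree Tree ⇒ c Tree Tree ⇒ c c Tree ⇒ c c c

c c c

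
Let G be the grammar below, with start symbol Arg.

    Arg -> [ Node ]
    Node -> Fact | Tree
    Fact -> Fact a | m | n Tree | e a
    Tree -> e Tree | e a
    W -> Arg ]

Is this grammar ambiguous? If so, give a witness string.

Ambiguous

Witness: [ e a ]

Derivation 1: Arg ⇒ [ Node ] ⇒ [ Fact ] ⇒ [ e a ]
Derivation 2: Arg ⇒ [ Node ] ⇒ [ Tree ] ⇒ [ e a ]

Two distinct leftmost derivations for the same string.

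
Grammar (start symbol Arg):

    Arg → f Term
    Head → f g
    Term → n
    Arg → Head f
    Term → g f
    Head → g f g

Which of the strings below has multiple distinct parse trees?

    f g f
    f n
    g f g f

f g f

f g f: 2 trees
f n: 1 tree
g f g f: 1 tree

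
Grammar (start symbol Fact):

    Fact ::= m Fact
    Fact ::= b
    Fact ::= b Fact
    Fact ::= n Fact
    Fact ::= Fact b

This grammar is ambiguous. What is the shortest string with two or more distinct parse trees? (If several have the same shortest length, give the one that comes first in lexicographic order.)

length 1: no string has ≥2 trees
length 2: b b has 2 parse trees

Two derivations of b b:
  Fact ⇒ b Fact ⇒ b b
  Fact ⇒ Fact b ⇒ b b

b b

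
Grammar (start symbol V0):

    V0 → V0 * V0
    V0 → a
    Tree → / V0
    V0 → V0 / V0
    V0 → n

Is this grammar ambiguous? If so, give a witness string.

Witness: a * a * a

Derivation 1: V0 ⇒ V0 * V0 ⇒ V0 * V0 * V0 ⇒ a * V0 * V0 ⇒ a * a * V0 ⇒ a * a * a
Derivation 2: V0 ⇒ V0 * V0 ⇒ a * V0 ⇒ a * V0 * V0 ⇒ a * a * V0 ⇒ a * a * a

Two distinct leftmost derivations for the same string.

Ambiguous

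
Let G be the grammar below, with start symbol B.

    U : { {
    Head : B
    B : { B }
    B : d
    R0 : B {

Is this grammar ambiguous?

Unambiguous

(Head, U, R0 are unreachable from B, so their rules don't affect L(B).) L(B) is { openⁿ atom closeⁿ : n ≥ 0 }. The bracket depth fixes n, and the derivation is forced at every step.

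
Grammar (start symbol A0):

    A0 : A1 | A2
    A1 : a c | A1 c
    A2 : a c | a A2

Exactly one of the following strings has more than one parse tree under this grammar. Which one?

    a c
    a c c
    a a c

a c: 2 trees
a c c: 1 tree
a a c: 1 tree

a c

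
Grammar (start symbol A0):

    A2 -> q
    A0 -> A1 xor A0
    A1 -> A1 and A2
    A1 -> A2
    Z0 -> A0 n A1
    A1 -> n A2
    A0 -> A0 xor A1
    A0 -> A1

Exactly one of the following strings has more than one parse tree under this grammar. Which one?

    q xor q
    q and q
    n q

q xor q

q xor q: 2 trees
q and q: 1 tree
n q: 1 tree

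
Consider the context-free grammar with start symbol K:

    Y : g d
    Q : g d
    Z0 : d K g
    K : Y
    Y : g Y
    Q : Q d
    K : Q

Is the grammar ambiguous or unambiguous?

Ambiguous

Witness: g d

Derivation 1: K ⇒ Y ⇒ g d
Derivation 2: K ⇒ Q ⇒ g d

Two distinct leftmost derivations for the same string.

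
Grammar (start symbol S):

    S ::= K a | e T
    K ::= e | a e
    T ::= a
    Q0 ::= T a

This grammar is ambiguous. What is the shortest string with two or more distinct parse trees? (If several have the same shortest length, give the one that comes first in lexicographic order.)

length 2: e a has 2 parse trees

Two derivations of e a:
  S ⇒ K a ⇒ e a
  S ⇒ e T ⇒ e a

e a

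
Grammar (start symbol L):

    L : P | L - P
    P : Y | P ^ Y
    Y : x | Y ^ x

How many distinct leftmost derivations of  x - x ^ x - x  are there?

Parse trees for x - x ^ x - x:
  [L [L [L [P [Y x]]] - [P [Y [Y x] ^ x]]] - [P [Y x]]]
  [L [L [L [P [Y x]]] - [P [P [Y x]] ^ [Y x]]] - [P [Y x]]]

2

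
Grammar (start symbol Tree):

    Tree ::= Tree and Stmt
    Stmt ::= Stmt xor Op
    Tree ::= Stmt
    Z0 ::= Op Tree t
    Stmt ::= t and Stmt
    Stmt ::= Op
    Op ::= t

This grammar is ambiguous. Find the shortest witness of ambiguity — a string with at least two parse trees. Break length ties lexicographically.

length 1: no string has ≥2 trees
length 3: t and t has 2 parse trees

Two derivations of t and t:
  Tree ⇒ Tree and Stmt ⇒ Stmt and Stmt ⇒ Op and Stmt ⇒ t and Stmt ⇒ t and Op ⇒ t and t
  Tree ⇒ Stmt ⇒ t and Stmt ⇒ t and Op ⇒ t and t

t and t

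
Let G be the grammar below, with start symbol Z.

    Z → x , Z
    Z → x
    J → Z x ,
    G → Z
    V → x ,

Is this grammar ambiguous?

Only Z is reachable from Z; ignoring the rest: Right-recursive list with a separator: after each atom, whether the separator follows determines the rule. One parse per string.

Unambiguous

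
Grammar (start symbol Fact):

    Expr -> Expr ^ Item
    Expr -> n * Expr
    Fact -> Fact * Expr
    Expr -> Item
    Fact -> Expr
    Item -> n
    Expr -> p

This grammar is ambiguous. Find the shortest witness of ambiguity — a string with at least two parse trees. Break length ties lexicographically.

n * n

length 1: no string has ≥2 trees
length 3: n * n has 2 parse trees

Two derivations of n * n:
  Fact ⇒ Fact * Expr ⇒ Expr * Expr ⇒ Item * Expr ⇒ n * Expr ⇒ n * Item ⇒ n * n
  Fact ⇒ Expr ⇒ n * Expr ⇒ n * Item ⇒ n * n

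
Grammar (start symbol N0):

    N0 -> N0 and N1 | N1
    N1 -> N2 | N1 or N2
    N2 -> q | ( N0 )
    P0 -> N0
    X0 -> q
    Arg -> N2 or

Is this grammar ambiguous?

(P0, X0, Arg are unreachable from N0, so their rules don't affect L(N0).) The grammar is stratified — N0 handles 'and' (left-recursive), N1 handles 'or', N2 atoms. Each operator has a fixed associativity and precedence level, so every string has one parse.

Unambiguous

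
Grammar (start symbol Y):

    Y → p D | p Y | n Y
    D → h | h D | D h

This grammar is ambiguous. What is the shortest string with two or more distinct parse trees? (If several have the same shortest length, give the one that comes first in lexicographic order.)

p h h

length 2: no string has ≥2 trees
length 3: p h h has 2 parse trees

Two derivations of p h h:
  Y ⇒ p D ⇒ p h D ⇒ p h h
  Y ⇒ p D ⇒ p D h ⇒ p h h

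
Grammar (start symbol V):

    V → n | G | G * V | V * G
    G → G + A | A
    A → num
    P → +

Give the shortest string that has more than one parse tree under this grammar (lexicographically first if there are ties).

length 1: no string has ≥2 trees
length 3: num * num has 2 parse trees

Two derivations of num * num:
  V ⇒ G * V ⇒ A * V ⇒ num * V ⇒ num * G ⇒ num * A ⇒ num * num
  V ⇒ V * G ⇒ G * G ⇒ A * G ⇒ num * G ⇒ num * A ⇒ num * num

num * num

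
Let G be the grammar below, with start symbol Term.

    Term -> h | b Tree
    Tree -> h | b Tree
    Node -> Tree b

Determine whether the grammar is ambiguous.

Unambiguous

(Node is unreachable from Term, so its rules don't affect L(Term).) The reachable rules are right-linear with at most one rule per (nonterminal, next-terminal) pair. Each input token forces the next rule, so parsing is deterministic.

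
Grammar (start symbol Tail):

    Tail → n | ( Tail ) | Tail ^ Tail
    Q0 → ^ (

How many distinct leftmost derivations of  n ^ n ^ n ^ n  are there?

Parse trees for n ^ n ^ n ^ n:
  [Tail [Tail n] ^ [Tail [Tail n] ^ [Tail [Tail n] ^ [Tail n]]]]
  [Tail [Tail n] ^ [Tail [Tail [Tail n] ^ [Tail n]] ^ [Tail n]]]
  [Tail [Tail [Tail n] ^ [Tail n]] ^ [Tail [Tail n] ^ [Tail n]]]
  [Tail [Tail [Tail n] ^ [Tail [Tail n] ^ [Tail n]]] ^ [Tail n]]
  [Tail [Tail [Tail [Tail n] ^ [Tail n]] ^ [Tail n]] ^ [Tail n]]

5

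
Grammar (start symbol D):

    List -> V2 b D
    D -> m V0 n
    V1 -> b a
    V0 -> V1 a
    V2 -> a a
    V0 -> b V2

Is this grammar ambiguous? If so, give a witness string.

Witness: m b a a n

Derivation 1: D ⇒ m V0 n ⇒ m V1 a n ⇒ m b a a n
Derivation 2: D ⇒ m V0 n ⇒ m b V2 n ⇒ m b a a n

Two distinct leftmost derivations for the same string.

Ambiguous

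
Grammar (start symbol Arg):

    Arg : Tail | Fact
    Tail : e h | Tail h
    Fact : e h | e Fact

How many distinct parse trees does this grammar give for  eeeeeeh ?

1

Parse trees for eeeeeeh:
  [Arg [Fact e [Fact e [Fact e [Fact e [Fact e [Fact e h]]]]]]]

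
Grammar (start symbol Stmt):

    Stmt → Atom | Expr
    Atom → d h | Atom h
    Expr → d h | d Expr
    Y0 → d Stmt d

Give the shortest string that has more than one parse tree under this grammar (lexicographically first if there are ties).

d h

length 2: d h has 2 parse trees

Two derivations of d h:
  Stmt ⇒ Atom ⇒ d h
  Stmt ⇒ Expr ⇒ d h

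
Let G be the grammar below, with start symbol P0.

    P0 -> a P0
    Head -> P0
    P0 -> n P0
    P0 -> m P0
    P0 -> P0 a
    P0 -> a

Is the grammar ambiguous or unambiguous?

Ambiguous

Witness: a a

Derivation 1: P0 ⇒ a P0 ⇒ a a
Derivation 2: P0 ⇒ P0 a ⇒ a a

Two distinct leftmost derivations for the same string.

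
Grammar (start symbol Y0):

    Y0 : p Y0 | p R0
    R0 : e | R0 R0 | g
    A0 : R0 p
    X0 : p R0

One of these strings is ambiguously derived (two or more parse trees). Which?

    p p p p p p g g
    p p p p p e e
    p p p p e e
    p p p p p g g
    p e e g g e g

p p p p p p g g: 1 tree
p p p p p e e: 1 tree
p p p p e e: 1 tree
p p p p p g g: 1 tree
p e e g g e g: 42 trees

p e e g g e g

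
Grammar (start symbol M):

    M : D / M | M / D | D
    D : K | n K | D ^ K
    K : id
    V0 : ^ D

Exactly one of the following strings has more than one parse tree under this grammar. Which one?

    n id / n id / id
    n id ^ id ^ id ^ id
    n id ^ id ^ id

n id / n id / id

n id / n id / id: 4 trees
n id ^ id ^ id ^ id: 1 tree
n id ^ id ^ id: 1 tree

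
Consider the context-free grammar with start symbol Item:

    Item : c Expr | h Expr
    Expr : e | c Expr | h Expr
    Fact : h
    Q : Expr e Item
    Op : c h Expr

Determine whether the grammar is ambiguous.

Only Item, Expr are reachable from Item; ignoring the rest: Restricted to the reachable nonterminals, every rule has the form A → t or A → t B, and no two rules for the same A share a first terminal. The grammar encodes a DFA — one run per string.

Unambiguous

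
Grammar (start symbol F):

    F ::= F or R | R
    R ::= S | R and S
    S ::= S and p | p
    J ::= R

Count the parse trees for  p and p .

2

Parse trees for p and p:
  [F [R [S [S p] and p]]]
  [F [R [R [S p]] and [S p]]]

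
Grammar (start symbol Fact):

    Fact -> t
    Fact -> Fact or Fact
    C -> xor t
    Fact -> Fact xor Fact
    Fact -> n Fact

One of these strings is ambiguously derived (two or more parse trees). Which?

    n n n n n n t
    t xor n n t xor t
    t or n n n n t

t xor n n t xor t

n n n n n n t: 1 tree
t xor n n t xor t: 4 trees
t or n n n n t: 1 tree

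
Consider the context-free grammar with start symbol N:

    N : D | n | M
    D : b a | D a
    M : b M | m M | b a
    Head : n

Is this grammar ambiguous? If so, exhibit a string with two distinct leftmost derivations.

Ambiguous

Witness: b a

Derivation 1: N ⇒ D ⇒ b a
Derivation 2: N ⇒ M ⇒ b a

Two distinct leftmost derivations for the same string.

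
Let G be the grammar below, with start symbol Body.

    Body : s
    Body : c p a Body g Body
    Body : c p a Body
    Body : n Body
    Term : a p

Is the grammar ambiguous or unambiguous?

Witness: c p a c p a s g s

Derivation 1: Body ⇒ c p a Body g Body ⇒ c p a c p a Body g Body ⇒ c p a c p a s g Body ⇒ c p a c p a s g s
Derivation 2: Body ⇒ c p a Body ⇒ c p a c p a Body g Body ⇒ c p a c p a s g Body ⇒ c p a c p a s g s

Two distinct leftmost derivations for the same string.

Ambiguous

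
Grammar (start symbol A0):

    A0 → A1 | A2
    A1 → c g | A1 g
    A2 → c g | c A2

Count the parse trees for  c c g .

1

Parse trees for c c g:
  [A0 [A2 c [A2 c g]]]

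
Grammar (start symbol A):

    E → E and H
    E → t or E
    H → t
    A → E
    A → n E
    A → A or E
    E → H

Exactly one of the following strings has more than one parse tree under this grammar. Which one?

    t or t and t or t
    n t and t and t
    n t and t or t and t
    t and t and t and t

t or t and t or t

t or t and t or t: 3 trees
n t and t and t: 1 tree
n t and t or t and t: 1 tree
t and t and t and t: 1 tree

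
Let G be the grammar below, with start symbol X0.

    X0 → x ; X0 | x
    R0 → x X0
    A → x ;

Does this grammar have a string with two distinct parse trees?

Only X0 is reachable from X0; ignoring the rest: Right-recursive list with a separator: after each atom, whether the separator follows determines the rule. One parse per string.

Unambiguous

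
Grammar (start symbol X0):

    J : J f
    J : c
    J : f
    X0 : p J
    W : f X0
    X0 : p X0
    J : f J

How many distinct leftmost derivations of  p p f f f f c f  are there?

5

Parse trees for p p f f f f c f:
  [X0 p [X0 p [J [J f [J f [J f [J f [J c]]]]] f]]]
  [X0 p [X0 p [J f [J [J f [J f [J f [J c]]]] f]]]]
  [X0 p [X0 p [J f [J f [J [J f [J f [J c]]] f]]]]]
  [X0 p [X0 p [J f [J f [J f [J [J f [J c]] f]]]]]]
  [X0 p [X0 p [J f [J f [J f [J f [J [J c] f]]]]]]]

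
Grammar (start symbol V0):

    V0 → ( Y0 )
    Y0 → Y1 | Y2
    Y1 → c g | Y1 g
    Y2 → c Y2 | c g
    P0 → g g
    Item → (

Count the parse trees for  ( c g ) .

2

Parse trees for ( c g ):
  [V0 ( [Y0 [Y1 c g]] )]
  [V0 ( [Y0 [Y2 c g]] )]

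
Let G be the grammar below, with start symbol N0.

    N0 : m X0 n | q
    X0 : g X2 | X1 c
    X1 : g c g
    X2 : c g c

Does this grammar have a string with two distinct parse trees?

Ambiguous

Witness: m g c g c n

Derivation 1: N0 ⇒ m X0 n ⇒ m g X2 n ⇒ m g c g c n
Derivation 2: N0 ⇒ m X0 n ⇒ m X1 c n ⇒ m g c g c n

Two distinct leftmost derivations for the same string.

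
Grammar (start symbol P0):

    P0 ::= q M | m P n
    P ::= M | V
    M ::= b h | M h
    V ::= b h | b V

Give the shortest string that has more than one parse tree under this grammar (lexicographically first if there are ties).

m b h n

length 3: no string has ≥2 trees
length 4: m b h n has 2 parse trees

Two derivations of m b h n:
  P0 ⇒ m P n ⇒ m M n ⇒ m b h n
  P0 ⇒ m P n ⇒ m V n ⇒ m b h n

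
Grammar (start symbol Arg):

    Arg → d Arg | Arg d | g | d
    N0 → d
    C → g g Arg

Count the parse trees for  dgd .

2

Parse trees for dgd:
  [Arg d [Arg [Arg g] d]]
  [Arg [Arg d [Arg g]] d]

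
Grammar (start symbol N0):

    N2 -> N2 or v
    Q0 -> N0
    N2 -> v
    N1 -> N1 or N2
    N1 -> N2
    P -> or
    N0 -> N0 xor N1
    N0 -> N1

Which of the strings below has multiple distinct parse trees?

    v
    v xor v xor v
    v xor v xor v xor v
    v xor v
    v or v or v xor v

v: 1 tree
v xor v xor v: 1 tree
v xor v xor v xor v: 1 tree
v xor v: 1 tree
v or v or v xor v: 4 trees

v or v or v xor v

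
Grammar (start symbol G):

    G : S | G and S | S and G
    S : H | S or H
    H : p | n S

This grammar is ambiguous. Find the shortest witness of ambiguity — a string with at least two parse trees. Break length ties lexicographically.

p and p

length 1: no string has ≥2 trees
length 2: no string has ≥2 trees
length 3: p and p has 2 parse trees

Two derivations of p and p:
  G ⇒ G and S ⇒ S and S ⇒ H and S ⇒ p and S ⇒ p and H ⇒ p and p
  G ⇒ S and G ⇒ H and G ⇒ p and G ⇒ p and S ⇒ p and H ⇒ p and p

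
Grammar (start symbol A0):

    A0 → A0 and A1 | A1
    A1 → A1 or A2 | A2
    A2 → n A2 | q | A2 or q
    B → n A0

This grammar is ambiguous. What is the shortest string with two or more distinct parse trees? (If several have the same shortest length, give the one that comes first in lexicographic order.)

q or q

length 1: no string has ≥2 trees
length 2: no string has ≥2 trees
length 3: q or q has 2 parse trees

Two derivations of q or q:
  A0 ⇒ A1 ⇒ A1 or A2 ⇒ A2 or A2 ⇒ q or A2 ⇒ q or q
  A0 ⇒ A1 ⇒ A2 ⇒ A2 or q ⇒ q or q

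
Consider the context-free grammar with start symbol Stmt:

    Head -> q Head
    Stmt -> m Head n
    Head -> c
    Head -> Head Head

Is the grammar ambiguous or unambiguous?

Witness: m c c c n

Derivation 1: Stmt ⇒ m Head n ⇒ m Head Head n ⇒ m c Head n ⇒ m c Head Head n ⇒ m c c Head n ⇒ m c c c n
Derivation 2: Stmt ⇒ m Head n ⇒ m Head Head n ⇒ m Head Head Head n ⇒ m c Head Head n ⇒ m c c Head n ⇒ m c c c n

Two distinct leftmost derivations for the same string.

Ambiguous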